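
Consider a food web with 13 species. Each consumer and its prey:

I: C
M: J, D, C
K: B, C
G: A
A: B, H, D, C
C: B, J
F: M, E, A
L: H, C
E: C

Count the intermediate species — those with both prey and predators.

Intermediate species (has both prey and predators): C, M, E, A.
Count: 4.

4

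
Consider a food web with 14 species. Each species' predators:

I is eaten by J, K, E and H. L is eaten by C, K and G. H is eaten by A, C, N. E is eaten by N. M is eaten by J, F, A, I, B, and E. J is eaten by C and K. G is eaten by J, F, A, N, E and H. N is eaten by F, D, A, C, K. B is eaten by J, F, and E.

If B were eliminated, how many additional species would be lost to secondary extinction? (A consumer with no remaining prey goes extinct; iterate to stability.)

Remove B.
Every predator of it retains at least one other prey: E still has M, I, G; J still has M, I, G; F still has M, G, N.
No consumer loses all prey, so no secondary extinctions occur.

0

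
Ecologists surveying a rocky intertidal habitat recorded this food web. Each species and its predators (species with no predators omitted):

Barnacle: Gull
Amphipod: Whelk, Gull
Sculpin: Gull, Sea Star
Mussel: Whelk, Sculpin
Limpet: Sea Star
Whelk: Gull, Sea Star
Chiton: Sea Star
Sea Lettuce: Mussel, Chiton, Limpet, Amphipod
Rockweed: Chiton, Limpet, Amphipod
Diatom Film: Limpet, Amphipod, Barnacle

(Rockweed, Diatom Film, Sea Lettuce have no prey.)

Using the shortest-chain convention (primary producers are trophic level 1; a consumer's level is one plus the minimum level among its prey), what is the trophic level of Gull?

Trophic level 3

Rockweed is a producer → level 1.
Amphipod eats Rockweed → level 2.
Gull eats Amphipod → level 3.
No prey of Gull is below level 2, so 3 is the minimum.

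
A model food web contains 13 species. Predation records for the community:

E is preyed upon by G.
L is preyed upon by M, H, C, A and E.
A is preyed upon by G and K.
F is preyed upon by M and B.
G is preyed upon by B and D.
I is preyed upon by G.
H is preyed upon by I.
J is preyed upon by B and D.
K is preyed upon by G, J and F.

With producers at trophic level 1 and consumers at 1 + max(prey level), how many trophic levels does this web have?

5

Producers (level 1): L.
L → H → I → G → D gives D level 5.
No species has a prey at level 5, so no species reaches level 6.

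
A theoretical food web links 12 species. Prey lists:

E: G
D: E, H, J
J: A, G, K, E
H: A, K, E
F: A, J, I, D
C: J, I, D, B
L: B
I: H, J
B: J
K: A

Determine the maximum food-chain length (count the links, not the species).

4 links

One longest chain: A → K → H → I → F.
It has 5 species and 4 links.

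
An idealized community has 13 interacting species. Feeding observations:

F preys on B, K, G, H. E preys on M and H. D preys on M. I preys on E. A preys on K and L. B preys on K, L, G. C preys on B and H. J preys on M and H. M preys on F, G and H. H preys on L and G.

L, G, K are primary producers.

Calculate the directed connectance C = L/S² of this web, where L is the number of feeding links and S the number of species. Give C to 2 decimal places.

C = 0.13

The web has S = 13 species and L = 22 feeding links.
C = L / S² = 22 / 169 = 0.1302 ≈ 0.13.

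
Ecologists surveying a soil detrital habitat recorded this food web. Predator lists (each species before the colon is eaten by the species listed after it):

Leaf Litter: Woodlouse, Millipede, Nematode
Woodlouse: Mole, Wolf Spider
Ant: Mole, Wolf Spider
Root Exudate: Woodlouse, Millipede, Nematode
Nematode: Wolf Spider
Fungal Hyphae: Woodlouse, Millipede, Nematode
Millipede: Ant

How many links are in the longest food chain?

One longest chain: Fungal Hyphae → Millipede → Ant → Mole.
It has 4 species and 3 links.

3 links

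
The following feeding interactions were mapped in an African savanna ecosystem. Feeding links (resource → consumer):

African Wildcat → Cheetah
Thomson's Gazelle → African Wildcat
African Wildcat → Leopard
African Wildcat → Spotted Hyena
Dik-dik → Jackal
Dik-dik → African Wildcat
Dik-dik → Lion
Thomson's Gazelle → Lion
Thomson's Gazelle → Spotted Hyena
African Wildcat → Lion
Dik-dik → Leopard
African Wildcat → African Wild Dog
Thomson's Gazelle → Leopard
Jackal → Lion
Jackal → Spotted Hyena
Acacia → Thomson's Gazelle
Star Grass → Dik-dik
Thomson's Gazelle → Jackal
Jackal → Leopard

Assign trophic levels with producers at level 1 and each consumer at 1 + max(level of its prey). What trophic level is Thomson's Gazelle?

Trophic level 2

Acacia is a producer → level 1.
Thomson's Gazelle eats Acacia → level 2.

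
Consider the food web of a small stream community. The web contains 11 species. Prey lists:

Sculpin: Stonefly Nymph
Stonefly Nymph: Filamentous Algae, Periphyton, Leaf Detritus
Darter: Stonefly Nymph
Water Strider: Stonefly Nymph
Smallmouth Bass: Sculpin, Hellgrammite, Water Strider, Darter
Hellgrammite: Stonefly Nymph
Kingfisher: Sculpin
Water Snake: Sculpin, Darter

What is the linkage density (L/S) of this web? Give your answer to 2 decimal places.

L/S = 1.27

There are L = 14 links among S = 11 species.
L/S = 14/11 = 1.2727 ≈ 1.27.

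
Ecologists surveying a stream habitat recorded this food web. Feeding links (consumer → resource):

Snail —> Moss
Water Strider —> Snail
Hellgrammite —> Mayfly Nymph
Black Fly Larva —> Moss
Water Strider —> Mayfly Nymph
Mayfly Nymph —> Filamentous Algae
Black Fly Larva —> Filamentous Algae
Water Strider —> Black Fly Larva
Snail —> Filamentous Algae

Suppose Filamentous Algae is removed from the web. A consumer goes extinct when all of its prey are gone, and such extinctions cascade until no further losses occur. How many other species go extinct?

2

Remove Filamentous Algae.
Round 1: Mayfly Nymph (all prey gone) → extinct.
Round 2: Hellgrammite (all prey gone) → extinct.
No further losses. Total secondary extinctions: 2.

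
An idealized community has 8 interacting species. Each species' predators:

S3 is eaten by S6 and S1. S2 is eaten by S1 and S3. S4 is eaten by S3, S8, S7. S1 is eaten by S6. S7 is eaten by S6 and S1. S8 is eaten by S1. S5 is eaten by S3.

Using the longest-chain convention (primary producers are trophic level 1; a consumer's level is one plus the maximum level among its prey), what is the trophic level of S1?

Trophic level 3

S2 is a producer → level 1.
S3 eats S2 (level 1); other prey at levels: S5 1, S4 1 → level 2.
S1 eats S3 (level 2); other prey at levels: S2 1, S7 2, S8 2 → level 3.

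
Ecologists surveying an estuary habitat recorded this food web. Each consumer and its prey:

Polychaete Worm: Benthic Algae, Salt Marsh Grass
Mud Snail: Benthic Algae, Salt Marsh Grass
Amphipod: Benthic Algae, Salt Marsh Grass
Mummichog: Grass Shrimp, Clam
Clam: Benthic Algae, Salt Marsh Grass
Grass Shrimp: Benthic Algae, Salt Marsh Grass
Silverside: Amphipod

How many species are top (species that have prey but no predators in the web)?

4

Top species (has prey, but nothing eats it): Polychaete Worm, Mud Snail, Mummichog, Silverside.
Count: 4.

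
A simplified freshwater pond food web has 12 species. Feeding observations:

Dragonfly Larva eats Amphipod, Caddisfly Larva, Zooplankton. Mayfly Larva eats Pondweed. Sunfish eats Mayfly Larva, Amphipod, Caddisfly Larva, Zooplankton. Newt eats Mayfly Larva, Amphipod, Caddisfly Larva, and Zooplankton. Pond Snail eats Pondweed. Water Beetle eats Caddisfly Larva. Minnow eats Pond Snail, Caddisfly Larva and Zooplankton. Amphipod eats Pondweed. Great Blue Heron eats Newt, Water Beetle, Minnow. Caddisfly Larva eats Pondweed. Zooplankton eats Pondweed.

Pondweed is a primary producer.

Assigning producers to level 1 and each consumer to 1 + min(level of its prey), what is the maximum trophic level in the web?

Producers (level 1): Pondweed.
Following each consumer down to its lowest-level prey: Pondweed → Mayfly Larva → Newt → Great Blue Heron (levels 1 through 4).
All prey of Great Blue Heron (Newt 3, Water Beetle 3, Minnow 3) are at level 3 or above, so Great Blue Heron is at level 1 + 3 = 4.
Every consumer has at least one prey at level 3 or below, so none exceeds level 4.

4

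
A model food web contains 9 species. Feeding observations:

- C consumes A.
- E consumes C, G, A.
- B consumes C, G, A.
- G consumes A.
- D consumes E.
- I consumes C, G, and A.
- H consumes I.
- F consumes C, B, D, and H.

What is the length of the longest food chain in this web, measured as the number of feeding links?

4 links

One longest chain: A → C → E → D → F.
It has 5 species and 4 links.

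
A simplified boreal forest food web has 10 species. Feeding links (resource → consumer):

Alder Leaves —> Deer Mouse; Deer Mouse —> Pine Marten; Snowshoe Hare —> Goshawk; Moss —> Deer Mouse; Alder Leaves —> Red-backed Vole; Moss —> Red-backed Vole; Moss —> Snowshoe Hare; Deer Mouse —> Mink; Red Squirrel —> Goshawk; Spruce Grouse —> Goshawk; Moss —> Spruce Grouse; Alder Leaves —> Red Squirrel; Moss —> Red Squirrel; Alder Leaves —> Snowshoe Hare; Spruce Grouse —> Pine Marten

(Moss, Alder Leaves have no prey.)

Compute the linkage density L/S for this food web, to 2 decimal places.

There are L = 15 links among S = 10 species.
L/S = 15/10 = 1.5000 ≈ 1.50.

L/S = 1.50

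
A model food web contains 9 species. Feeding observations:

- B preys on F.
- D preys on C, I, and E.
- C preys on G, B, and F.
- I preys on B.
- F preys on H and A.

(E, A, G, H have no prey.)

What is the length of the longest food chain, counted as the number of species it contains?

One longest chain: A → F → B → I → D.
It has 5 species and 4 links.

5 species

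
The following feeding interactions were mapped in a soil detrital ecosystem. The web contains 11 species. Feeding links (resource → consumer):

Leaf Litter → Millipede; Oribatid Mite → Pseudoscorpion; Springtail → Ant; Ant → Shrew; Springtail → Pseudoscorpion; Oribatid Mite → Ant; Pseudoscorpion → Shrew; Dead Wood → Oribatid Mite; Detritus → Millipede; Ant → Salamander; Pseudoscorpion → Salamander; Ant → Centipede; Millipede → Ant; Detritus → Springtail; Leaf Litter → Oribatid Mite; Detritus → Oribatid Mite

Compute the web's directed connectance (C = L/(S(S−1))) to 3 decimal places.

C = 0.145

The web has S = 11 species and L = 16 feeding links.
C = L / (S(S−1)) = 16 / 110 = 0.1455 ≈ 0.145.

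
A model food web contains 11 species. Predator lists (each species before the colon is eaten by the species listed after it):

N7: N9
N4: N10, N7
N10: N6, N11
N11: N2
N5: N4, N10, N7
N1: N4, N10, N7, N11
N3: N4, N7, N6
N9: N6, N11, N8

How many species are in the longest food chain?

One longest chain: N1 → N4 → N7 → N9 → N11 → N2.
It has 6 species and 5 links.

6 species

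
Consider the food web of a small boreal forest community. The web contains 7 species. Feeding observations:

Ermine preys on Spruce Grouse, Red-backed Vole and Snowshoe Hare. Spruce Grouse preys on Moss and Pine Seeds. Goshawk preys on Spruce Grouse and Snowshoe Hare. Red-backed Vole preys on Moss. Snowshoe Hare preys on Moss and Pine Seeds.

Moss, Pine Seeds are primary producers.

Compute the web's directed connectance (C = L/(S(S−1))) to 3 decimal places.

The web has S = 7 species and L = 10 feeding links.
C = L / (S(S−1)) = 10 / 42 = 0.2381 ≈ 0.238.

C = 0.238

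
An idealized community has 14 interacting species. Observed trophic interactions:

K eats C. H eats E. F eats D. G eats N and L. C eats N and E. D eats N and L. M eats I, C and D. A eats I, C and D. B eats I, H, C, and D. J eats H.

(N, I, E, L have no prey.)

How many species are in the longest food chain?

3 species

One longest chain: N → C → B.
It has 3 species and 2 links.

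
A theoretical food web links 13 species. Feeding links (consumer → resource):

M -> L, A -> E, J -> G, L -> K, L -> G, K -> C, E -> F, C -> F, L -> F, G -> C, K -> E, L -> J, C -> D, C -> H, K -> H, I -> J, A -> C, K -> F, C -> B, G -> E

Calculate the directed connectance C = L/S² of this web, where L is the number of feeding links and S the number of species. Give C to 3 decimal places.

C = 0.118

The web has S = 13 species and L = 20 feeding links.
C = L / S² = 20 / 169 = 0.1183 ≈ 0.118.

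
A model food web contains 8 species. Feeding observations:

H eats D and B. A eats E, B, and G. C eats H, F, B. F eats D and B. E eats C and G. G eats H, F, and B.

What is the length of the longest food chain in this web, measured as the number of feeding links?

One longest chain: D → H → C → E → A.
It has 5 species and 4 links.

4 links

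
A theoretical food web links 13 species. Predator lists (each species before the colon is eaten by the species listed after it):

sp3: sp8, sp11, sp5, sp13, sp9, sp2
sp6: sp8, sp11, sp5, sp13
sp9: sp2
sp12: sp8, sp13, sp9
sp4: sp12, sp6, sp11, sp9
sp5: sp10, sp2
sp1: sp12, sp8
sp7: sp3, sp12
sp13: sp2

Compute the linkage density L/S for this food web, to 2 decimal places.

There are L = 25 links among S = 13 species.
L/S = 25/13 = 1.9231 ≈ 1.92.

L/S = 1.92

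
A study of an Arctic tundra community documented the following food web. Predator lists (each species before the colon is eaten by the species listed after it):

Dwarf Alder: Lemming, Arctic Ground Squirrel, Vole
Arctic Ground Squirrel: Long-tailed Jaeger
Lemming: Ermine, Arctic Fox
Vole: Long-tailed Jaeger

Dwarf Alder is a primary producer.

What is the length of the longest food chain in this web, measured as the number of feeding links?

2 links

One longest chain: Dwarf Alder → Lemming → Ermine.
It has 3 species and 2 links.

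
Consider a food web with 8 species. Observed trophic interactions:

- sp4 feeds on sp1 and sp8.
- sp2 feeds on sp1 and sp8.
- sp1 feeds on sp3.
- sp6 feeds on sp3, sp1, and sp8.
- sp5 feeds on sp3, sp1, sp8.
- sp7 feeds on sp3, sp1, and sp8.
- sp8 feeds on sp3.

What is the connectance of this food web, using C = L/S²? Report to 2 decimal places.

The web has S = 8 species and L = 15 feeding links.
C = L / S² = 15 / 64 = 0.2344 ≈ 0.23.

C = 0.23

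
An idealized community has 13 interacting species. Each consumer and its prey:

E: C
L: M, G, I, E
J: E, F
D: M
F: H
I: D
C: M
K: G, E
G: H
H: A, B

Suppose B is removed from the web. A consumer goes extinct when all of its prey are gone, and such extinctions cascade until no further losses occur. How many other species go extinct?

0

Remove B.
Every predator of it retains at least one other prey: H still has A.
No consumer loses all prey, so no secondary extinctions occur.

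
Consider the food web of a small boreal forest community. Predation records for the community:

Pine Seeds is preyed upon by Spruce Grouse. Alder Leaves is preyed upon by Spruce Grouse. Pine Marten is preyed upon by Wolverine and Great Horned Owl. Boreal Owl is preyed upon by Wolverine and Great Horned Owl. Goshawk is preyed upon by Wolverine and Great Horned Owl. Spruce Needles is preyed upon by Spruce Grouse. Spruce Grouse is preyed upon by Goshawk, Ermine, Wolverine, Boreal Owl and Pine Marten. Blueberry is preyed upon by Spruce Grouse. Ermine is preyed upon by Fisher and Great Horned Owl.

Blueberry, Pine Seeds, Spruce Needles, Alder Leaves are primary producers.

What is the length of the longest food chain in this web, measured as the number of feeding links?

One longest chain: Blueberry → Spruce Grouse → Boreal Owl → Great Horned Owl.
It has 4 species and 3 links.

3 links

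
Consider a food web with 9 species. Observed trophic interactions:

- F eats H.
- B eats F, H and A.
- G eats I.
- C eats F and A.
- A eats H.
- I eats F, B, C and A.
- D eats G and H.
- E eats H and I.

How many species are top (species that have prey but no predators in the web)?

Top species (has prey, but nothing eats it): E, D.
Count: 2.

2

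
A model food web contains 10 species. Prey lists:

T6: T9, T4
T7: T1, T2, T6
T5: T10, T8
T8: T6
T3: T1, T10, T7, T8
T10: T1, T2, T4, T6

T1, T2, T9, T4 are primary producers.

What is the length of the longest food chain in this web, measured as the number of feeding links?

One longest chain: T9 → T6 → T10 → T5.
It has 4 species and 3 links.

3 links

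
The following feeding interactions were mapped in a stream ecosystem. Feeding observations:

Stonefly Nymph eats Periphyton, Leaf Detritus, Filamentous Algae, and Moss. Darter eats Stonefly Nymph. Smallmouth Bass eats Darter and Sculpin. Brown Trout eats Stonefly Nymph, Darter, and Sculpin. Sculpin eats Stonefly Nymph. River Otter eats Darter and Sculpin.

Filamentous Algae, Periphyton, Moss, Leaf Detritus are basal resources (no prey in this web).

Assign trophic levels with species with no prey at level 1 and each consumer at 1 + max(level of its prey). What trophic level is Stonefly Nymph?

Trophic level 2

Filamentous Algae has no prey (basal) → level 1.
Stonefly Nymph eats Filamentous Algae (level 1); other prey at levels: Periphyton 1, Moss 1, Leaf Detritus 1 → level 2.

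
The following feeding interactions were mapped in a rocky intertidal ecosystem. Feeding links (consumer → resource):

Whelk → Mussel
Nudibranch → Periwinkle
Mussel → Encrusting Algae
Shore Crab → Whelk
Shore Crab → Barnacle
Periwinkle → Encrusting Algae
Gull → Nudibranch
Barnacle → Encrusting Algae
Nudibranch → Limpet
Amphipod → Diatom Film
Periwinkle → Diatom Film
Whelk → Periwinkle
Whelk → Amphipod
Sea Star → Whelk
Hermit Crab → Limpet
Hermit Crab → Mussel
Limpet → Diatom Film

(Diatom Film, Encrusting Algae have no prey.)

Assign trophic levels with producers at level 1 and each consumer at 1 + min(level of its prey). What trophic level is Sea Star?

Diatom Film is a producer → level 1.
Periwinkle eats Diatom Film → level 2.
Whelk eats Periwinkle → level 3.
Sea Star eats Whelk → level 4.
No prey of Sea Star is below level 3, so 4 is the minimum.

Trophic level 4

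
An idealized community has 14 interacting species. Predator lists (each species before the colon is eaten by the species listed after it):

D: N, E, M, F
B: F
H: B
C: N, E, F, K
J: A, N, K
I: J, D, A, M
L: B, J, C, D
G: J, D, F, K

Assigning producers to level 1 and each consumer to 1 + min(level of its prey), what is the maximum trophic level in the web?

Producers (level 1): H, I, L, G.
Following each consumer down to its lowest-level prey: I → J → N (levels 1 through 3).
All prey of N (J 2, C 2, D 2) are at level 2 or above, so N is at level 1 + 2 = 3.
Every consumer has at least one prey at level 2 or below, so none exceeds level 3.

3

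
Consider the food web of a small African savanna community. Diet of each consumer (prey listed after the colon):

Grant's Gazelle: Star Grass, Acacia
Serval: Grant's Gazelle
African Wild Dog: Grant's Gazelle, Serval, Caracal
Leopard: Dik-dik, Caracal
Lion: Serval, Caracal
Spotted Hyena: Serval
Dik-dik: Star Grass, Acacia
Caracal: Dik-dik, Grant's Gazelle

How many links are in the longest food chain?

3 links

One longest chain: Star Grass → Grant's Gazelle → Serval → Lion.
It has 4 species and 3 links.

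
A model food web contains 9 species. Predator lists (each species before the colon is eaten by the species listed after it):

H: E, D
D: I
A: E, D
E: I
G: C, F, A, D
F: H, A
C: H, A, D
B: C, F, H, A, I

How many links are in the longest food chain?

4 links

One longest chain: B → C → H → E → I.
It has 5 species and 4 links.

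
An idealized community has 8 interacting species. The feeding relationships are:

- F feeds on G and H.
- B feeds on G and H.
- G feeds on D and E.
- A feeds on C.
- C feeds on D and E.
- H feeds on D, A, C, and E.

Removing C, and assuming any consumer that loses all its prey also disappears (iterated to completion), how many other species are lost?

Remove C.
Round 1: A (all prey gone) → extinct.
No further losses. Total secondary extinctions: 1.

1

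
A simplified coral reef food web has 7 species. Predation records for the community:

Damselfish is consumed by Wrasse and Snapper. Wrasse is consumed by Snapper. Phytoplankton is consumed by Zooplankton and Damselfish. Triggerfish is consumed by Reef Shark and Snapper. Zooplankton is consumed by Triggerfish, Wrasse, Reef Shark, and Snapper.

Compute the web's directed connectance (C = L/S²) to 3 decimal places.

C = 0.224

The web has S = 7 species and L = 11 feeding links.
C = L / S² = 11 / 49 = 0.2245 ≈ 0.224.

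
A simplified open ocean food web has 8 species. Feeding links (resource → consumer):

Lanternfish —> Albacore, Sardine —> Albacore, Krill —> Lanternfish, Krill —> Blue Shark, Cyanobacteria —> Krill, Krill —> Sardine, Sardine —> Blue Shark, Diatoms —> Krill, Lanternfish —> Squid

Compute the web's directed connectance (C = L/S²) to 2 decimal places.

C = 0.14

The web has S = 8 species and L = 9 feeding links.
C = L / S² = 9 / 64 = 0.1406 ≈ 0.14.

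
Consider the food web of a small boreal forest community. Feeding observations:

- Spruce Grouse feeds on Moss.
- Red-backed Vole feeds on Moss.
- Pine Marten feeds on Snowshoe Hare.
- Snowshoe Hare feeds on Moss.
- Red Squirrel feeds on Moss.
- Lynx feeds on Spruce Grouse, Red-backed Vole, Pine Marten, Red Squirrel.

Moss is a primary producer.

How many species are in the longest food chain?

4 species

One longest chain: Moss → Snowshoe Hare → Pine Marten → Lynx.
It has 4 species and 3 links.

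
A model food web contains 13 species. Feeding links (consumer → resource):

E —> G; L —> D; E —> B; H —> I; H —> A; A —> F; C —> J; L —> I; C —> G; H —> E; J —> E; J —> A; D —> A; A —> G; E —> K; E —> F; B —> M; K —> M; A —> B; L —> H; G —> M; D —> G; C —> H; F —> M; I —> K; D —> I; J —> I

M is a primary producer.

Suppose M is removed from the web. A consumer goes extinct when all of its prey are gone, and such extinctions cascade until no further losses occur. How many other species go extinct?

12

Remove M.
Round 1: F (all prey gone), K (all prey gone), G (all prey gone), B (all prey gone) → extinct.
Round 2: A (all prey gone), E (all prey gone), I (all prey gone) → extinct.
Round 3: D (all prey gone), J (all prey gone), H (all prey gone) → extinct.
Round 4: L (all prey gone), C (all prey gone) → extinct.
No further losses. Total secondary extinctions: 12.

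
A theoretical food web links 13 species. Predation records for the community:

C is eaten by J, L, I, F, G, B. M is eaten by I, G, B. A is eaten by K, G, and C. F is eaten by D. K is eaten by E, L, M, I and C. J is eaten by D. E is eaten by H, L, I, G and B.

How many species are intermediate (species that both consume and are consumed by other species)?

6

Intermediate species (has both prey and predators): K, M, C, E, J, F.
Count: 6.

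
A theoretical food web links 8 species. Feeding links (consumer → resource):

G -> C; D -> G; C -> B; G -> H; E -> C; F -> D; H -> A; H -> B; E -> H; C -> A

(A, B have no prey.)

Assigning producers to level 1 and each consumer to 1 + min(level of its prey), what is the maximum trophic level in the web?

5

Producers (level 1): A, B.
Following each consumer down to its lowest-level prey: A → H → G → D → F (levels 1 through 5).
All prey of F (D 4) are at level 4 or above, so F is at level 1 + 4 = 5.
Every consumer has at least one prey at level 4 or below, so none exceeds level 5.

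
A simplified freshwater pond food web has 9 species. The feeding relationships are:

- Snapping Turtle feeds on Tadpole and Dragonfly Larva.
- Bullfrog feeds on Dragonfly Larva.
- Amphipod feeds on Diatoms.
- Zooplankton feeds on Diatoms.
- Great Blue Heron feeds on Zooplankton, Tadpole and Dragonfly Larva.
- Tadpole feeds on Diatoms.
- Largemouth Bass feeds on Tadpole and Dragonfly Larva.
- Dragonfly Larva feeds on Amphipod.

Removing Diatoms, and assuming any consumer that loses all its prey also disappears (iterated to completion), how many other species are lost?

Remove Diatoms.
Round 1: Tadpole (all prey gone), Amphipod (all prey gone), Zooplankton (all prey gone) → extinct.
Round 2: Dragonfly Larva (all prey gone) → extinct.
Round 3: Largemouth Bass (all prey gone), Great Blue Heron (all prey gone), Snapping Turtle (all prey gone), Bullfrog (all prey gone) → extinct.
No further losses. Total secondary extinctions: 8.

8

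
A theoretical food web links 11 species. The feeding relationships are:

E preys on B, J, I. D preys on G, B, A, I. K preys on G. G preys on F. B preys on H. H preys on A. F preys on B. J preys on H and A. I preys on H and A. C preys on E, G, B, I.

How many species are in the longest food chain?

6 species

One longest chain: A → H → B → F → G → C.
It has 6 species and 5 links.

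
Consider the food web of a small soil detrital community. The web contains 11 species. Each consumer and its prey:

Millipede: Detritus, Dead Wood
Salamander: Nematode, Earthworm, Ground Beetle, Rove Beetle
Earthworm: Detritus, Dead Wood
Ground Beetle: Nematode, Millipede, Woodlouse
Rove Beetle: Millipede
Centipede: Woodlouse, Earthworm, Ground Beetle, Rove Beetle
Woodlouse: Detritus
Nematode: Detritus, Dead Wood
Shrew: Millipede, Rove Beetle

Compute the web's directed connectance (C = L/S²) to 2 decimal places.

C = 0.17

The web has S = 11 species and L = 21 feeding links.
C = L / S² = 21 / 121 = 0.1736 ≈ 0.17.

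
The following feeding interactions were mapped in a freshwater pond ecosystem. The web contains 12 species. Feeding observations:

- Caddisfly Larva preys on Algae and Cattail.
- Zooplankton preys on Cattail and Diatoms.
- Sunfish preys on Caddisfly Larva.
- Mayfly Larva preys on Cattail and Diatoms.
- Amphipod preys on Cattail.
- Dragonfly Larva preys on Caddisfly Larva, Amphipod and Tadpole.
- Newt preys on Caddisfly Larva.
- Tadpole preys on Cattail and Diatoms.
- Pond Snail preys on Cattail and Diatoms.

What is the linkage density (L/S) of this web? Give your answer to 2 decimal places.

L/S = 1.33

There are L = 16 links among S = 12 species.
L/S = 16/12 = 1.3333 ≈ 1.33.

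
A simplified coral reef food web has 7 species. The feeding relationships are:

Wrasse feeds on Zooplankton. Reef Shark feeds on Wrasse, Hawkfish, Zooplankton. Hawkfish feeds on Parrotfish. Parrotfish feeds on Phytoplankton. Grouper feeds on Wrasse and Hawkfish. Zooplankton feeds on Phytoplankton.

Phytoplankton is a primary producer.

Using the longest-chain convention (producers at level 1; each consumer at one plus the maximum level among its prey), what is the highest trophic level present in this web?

4

Producers (level 1): Phytoplankton.
Phytoplankton → Parrotfish → Hawkfish → Grouper gives Grouper level 4.
No species has a prey at level 4, so no species reaches level 5.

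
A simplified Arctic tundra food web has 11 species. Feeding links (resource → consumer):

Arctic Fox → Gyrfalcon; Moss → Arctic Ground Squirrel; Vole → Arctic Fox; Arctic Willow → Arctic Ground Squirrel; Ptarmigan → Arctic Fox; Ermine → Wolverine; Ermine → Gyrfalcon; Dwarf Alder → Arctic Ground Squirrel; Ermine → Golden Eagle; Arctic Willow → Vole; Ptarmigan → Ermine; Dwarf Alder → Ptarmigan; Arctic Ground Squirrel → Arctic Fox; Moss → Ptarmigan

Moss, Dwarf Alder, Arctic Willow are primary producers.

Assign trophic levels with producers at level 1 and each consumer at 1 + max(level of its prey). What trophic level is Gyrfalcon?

Moss is a producer → level 1.
Ptarmigan eats Moss (level 1); other prey at levels: Dwarf Alder 1 → level 2.
Ermine eats Ptarmigan → level 3.
Gyrfalcon eats Ermine (level 3); other prey at levels: Arctic Fox 3 → level 4.

Trophic level 4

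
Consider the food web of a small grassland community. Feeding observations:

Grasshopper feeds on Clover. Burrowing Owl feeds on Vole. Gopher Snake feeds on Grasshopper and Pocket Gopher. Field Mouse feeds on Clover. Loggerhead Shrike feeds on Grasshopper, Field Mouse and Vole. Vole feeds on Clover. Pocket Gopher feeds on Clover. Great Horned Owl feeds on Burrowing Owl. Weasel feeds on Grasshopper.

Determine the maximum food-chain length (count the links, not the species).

3 links

One longest chain: Clover → Vole → Burrowing Owl → Great Horned Owl.
It has 4 species and 3 links.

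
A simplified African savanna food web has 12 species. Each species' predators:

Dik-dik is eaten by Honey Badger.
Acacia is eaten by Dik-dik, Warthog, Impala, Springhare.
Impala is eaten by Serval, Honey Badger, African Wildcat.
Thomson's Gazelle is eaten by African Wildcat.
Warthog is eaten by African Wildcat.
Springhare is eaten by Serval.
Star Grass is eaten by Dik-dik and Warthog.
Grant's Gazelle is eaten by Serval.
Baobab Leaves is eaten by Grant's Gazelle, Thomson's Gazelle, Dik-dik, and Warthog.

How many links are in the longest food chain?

One longest chain: Acacia → Impala → Serval.
It has 3 species and 2 links.

2 links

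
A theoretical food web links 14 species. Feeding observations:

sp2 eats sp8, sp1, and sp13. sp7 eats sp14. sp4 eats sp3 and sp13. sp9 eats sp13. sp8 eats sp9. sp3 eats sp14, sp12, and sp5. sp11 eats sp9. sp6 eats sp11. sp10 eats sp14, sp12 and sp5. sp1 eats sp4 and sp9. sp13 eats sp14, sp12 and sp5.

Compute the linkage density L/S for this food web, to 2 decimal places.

L/S = 1.50

There are L = 21 links among S = 14 species.
L/S = 21/14 = 1.5000 ≈ 1.50.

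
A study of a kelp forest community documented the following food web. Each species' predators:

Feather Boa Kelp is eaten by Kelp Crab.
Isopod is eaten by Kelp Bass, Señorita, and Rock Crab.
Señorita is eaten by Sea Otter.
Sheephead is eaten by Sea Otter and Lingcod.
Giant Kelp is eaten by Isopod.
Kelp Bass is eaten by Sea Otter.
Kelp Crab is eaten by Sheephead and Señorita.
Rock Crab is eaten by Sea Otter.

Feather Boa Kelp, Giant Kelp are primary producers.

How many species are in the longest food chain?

One longest chain: Feather Boa Kelp → Kelp Crab → Sheephead → Sea Otter.
It has 4 species and 3 links.

4 species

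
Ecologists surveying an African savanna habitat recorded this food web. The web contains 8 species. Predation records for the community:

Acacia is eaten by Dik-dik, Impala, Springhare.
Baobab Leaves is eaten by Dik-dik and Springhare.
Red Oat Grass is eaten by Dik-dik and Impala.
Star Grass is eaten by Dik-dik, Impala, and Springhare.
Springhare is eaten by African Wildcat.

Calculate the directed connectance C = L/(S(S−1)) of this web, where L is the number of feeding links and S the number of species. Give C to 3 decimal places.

C = 0.196

The web has S = 8 species and L = 11 feeding links.
C = L / (S(S−1)) = 11 / 56 = 0.1964 ≈ 0.196.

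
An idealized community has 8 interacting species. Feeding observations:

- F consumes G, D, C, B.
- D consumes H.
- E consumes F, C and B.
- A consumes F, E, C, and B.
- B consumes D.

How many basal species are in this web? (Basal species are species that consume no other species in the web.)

3

Basal species (no prey listed): H, C, G.
Count: 3.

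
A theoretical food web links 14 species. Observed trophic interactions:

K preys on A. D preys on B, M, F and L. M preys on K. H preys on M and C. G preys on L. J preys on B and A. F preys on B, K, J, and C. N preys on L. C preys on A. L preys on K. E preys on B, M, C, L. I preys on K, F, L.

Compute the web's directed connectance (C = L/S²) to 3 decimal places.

C = 0.128

The web has S = 14 species and L = 25 feeding links.
C = L / S² = 25 / 196 = 0.1276 ≈ 0.128.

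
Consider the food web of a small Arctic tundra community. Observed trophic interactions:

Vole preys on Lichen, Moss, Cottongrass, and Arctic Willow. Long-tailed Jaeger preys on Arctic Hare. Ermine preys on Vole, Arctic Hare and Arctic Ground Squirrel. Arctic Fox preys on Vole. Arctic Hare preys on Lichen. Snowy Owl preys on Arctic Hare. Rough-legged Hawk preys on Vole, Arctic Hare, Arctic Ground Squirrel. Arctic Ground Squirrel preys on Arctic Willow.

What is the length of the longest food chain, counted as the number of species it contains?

One longest chain: Lichen → Vole → Rough-legged Hawk.
It has 3 species and 2 links.

3 species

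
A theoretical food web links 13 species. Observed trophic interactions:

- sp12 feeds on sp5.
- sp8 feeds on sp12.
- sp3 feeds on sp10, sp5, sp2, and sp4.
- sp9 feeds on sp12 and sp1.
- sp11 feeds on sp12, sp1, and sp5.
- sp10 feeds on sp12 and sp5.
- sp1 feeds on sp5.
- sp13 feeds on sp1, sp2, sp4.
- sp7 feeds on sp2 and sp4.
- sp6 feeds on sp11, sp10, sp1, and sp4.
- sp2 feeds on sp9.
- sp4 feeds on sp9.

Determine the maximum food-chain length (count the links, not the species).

4 links

One longest chain: sp5 → sp12 → sp9 → sp2 → sp7.
It has 5 species and 4 links.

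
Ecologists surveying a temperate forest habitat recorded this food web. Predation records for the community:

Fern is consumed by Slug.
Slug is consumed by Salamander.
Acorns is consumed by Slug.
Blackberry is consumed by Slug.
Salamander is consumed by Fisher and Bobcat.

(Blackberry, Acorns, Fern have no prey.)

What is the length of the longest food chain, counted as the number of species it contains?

One longest chain: Blackberry → Slug → Salamander → Fisher.
It has 4 species and 3 links.

4 species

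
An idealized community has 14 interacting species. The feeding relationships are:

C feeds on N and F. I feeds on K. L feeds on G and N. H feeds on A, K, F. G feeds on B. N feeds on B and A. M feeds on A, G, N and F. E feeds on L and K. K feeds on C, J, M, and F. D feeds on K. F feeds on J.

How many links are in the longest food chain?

One longest chain: B → G → M → K → H.
It has 5 species and 4 links.

4 links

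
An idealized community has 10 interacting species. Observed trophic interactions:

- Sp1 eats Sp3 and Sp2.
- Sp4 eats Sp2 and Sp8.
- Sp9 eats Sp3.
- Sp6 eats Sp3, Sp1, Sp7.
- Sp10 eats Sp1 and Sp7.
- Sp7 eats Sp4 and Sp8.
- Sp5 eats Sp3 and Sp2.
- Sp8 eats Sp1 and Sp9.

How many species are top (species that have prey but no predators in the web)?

Top species (has prey, but nothing eats it): Sp5, Sp6, Sp10.
Count: 3.

3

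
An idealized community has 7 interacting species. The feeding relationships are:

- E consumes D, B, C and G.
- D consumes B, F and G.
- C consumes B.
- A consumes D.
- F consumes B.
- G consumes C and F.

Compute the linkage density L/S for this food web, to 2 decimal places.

L/S = 1.71

There are L = 12 links among S = 7 species.
L/S = 12/7 = 1.7143 ≈ 1.71.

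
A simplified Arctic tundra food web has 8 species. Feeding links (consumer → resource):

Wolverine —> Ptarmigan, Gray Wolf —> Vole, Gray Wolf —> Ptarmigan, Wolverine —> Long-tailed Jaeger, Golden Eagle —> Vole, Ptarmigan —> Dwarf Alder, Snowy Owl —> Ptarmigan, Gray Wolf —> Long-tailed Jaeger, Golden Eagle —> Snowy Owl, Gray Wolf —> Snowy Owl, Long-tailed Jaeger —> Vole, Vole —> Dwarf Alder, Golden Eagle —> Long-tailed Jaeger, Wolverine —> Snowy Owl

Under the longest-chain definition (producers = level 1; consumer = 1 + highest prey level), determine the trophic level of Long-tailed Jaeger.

Dwarf Alder is a producer → level 1.
Vole eats Dwarf Alder → level 2.
Long-tailed Jaeger eats Vole → level 3.

Trophic level 3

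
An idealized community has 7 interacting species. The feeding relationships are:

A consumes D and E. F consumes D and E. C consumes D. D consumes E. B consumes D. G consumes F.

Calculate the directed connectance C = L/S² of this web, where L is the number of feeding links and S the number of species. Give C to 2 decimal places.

The web has S = 7 species and L = 8 feeding links.
C = L / S² = 8 / 49 = 0.1633 ≈ 0.16.

C = 0.16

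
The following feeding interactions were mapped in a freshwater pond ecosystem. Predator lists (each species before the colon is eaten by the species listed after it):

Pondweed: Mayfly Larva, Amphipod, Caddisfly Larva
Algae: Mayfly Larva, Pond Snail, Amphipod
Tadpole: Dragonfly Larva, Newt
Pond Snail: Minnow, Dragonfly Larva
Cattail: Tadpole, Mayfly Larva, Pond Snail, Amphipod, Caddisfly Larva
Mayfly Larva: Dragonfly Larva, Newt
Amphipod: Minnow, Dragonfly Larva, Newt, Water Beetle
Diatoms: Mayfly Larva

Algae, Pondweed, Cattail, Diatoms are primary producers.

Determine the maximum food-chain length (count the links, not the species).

2 links

One longest chain: Algae → Pond Snail → Minnow.
It has 3 species and 2 links.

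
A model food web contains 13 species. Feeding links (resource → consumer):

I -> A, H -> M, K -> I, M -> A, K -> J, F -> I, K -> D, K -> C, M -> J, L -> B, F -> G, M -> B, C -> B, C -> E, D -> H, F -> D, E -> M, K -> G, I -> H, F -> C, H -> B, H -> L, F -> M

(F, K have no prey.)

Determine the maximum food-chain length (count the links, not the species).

4 links

One longest chain: F → D → H → L → B.
It has 5 species and 4 links.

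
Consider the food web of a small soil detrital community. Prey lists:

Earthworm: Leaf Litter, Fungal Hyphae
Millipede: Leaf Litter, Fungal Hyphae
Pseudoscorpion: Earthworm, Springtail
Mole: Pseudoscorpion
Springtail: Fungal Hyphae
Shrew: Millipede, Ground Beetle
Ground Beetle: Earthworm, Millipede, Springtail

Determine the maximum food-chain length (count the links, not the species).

One longest chain: Leaf Litter → Earthworm → Ground Beetle → Shrew.
It has 4 species and 3 links.

3 links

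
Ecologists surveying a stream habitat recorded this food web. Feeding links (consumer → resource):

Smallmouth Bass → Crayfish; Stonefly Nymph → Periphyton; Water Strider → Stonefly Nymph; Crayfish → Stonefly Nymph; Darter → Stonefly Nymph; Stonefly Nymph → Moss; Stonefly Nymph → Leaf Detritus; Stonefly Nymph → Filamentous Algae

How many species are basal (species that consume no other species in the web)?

Basal species (no prey listed): Moss, Leaf Detritus, Filamentous Algae, Periphyton.
Count: 4.

4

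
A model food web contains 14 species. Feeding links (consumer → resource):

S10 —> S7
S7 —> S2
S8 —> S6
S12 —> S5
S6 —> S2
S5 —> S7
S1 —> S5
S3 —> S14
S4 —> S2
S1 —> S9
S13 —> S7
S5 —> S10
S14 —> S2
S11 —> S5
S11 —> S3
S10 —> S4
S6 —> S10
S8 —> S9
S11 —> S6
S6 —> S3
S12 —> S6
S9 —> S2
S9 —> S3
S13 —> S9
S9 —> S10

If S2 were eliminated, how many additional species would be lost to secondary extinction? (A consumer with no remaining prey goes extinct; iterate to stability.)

Remove S2.
Round 1: S7 (all prey gone), S14 (all prey gone), S4 (all prey gone) → extinct.
Round 2: S10 (all prey gone), S3 (all prey gone) → extinct.
Round 3: S5 (all prey gone), S6 (all prey gone), S9 (all prey gone) → extinct.
Round 4: S11 (all prey gone), S12 (all prey gone), S13 (all prey gone), S1 (all prey gone), S8 (all prey gone) → extinct.
No further losses. Total secondary extinctions: 13.

13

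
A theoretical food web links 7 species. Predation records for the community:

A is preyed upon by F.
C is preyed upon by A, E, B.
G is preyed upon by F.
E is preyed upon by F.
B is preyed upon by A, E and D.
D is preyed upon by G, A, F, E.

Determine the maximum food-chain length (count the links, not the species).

One longest chain: C → B → D → G → F.
It has 5 species and 4 links.

4 links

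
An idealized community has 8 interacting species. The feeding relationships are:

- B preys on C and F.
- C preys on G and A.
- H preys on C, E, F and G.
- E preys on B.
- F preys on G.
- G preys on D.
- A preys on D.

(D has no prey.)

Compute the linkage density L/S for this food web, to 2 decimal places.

There are L = 12 links among S = 8 species.
L/S = 12/8 = 1.5000 ≈ 1.50.

L/S = 1.50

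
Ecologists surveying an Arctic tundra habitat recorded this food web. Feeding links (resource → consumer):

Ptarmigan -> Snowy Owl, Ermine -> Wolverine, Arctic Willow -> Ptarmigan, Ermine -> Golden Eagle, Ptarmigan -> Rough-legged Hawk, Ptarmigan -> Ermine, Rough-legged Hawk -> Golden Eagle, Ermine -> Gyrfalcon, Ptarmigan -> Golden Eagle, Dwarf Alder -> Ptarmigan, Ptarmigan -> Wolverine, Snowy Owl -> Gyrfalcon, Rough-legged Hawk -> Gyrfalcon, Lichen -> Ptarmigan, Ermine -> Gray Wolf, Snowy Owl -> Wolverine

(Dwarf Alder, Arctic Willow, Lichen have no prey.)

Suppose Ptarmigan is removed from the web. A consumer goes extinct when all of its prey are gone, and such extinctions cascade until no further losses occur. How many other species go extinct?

Remove Ptarmigan.
Round 1: Ermine (all prey gone), Snowy Owl (all prey gone), Rough-legged Hawk (all prey gone) → extinct.
Round 2: Golden Eagle (all prey gone), Gray Wolf (all prey gone), Wolverine (all prey gone), Gyrfalcon (all prey gone) → extinct.
No further losses. Total secondary extinctions: 7.

7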